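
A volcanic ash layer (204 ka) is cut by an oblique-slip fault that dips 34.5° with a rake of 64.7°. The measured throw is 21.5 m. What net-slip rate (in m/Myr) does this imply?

dip-slip = throw / sin(dip) = 21.5 / sin(34.5°) = 37.96 m
net slip = dip-slip / sin(rake) = 37.96 / sin(64.7°) = 41.99 m
rate = 41.99 m / 204 ka = 0.000206 m/yr = 206 m/Myr

206 m/Myr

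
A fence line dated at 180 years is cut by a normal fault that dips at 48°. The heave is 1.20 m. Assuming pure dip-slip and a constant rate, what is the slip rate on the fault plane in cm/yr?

dip-slip = heave / cos(dip) = 1.20 m / cos(48°) = 1.793 m
rate = 1.793 m / 180 years = 0.00996 m/yr = 0.996 cm/yr

0.996 cm/yr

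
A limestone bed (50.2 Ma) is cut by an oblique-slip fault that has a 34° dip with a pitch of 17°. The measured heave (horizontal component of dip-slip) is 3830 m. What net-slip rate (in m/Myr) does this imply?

315 m/Myr

dip-slip = heave / cos(dip) = 3830 / cos(34°) = 4620 m
net slip = dip-slip / sin(rake) = 4620 / sin(17°) = 15800 m
rate = 15800 m / 50.2 Ma = 0.000315 m/yr = 315 m/Myr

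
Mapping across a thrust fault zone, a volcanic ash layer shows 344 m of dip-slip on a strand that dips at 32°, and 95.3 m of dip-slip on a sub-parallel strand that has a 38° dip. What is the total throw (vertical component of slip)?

throw_A = 344 × sin(32°) = 182.3 m
throw_B = 95.3 × sin(38°) = 58.67 m
total = 182.3 + 58.67 = 241 m

241 m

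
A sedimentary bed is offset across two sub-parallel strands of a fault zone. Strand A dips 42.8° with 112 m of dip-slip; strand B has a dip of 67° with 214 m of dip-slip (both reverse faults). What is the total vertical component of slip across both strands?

throw_A = 112 × sin(42.8°) = 76.10 m
throw_B = 214 × sin(67°) = 197 m
total = 76.10 + 197 = 273 m

273 m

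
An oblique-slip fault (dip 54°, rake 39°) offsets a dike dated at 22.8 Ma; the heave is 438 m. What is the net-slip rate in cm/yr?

dip-slip = heave / cos(dip) = 438 / cos(54°) = 745.2 m
net slip = dip-slip / sin(rake) = 745.2 / sin(39°) = 1184 m
rate = 1184 m / 22.8 Ma = 0.0000519 m/yr = 0.00519 cm/yr

0.00519 cm/yr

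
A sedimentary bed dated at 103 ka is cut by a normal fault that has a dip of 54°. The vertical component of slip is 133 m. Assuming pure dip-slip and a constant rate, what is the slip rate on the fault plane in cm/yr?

dip-slip = throw / sin(dip) = 133 m / sin(54°) = 164.4 m
rate = 164.4 m / 103 ka = 0.00160 m/yr = 0.160 cm/yr

0.160 cm/yr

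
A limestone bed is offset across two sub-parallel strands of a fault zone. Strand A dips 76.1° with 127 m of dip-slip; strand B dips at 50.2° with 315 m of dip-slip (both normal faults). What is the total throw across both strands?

365 m

throw_A = 127 × sin(76.1°) = 123.3 m
throw_B = 315 × sin(50.2°) = 242 m
total = 123.3 + 242 = 365 m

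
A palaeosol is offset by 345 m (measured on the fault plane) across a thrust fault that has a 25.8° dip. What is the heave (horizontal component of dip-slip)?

311 m

heave = dip-slip × cos(dip) = 345 m × cos(25.8°) = 311 m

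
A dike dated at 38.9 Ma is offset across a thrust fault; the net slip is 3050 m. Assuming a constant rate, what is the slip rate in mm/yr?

0.0784 mm/yr

rate = 3050 m / 38.9 Ma = 0.0000784 m/yr = 0.0784 mm/yr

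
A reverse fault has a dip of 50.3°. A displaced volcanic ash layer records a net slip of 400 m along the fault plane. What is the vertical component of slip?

throw = dip-slip × sin(dip) = 400 m × sin(50.3°) = 308 m

308 m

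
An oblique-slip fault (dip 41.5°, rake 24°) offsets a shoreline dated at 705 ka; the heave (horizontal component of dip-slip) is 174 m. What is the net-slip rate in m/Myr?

dip-slip = heave / cos(dip) = 174 / cos(41.5°) = 232.3 m
net slip = dip-slip / sin(rake) = 232.3 / sin(24°) = 571.2 m
rate = 571.2 m / 705 ka = 0.000810 m/yr = 810 m/Myr

810 m/Myr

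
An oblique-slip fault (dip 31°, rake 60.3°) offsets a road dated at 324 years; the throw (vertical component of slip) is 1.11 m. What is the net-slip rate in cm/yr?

dip-slip = throw / sin(dip) = 1.11 / sin(31°) = 2.155 m
net slip = dip-slip / sin(rake) = 2.155 / sin(60.3°) = 2.481 m
rate = 2.481 m / 324 years = 0.00766 m/yr = 0.766 cm/yr

0.766 cm/yr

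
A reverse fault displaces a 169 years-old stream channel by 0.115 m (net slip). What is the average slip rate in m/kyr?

rate = 0.115 m / 169 years = 0.000680 m/yr = 0.680 m/kyr

0.680 m/kyr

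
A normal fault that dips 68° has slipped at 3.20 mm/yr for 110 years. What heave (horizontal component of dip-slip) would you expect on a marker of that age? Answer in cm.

13.2 cm

dip-slip = rate × time = 3.20 mm/yr × 110 years = 0.3520 m
heave = dip-slip × cos(dip) = 0.3520 × cos(68°) = 0.132 m = 13.2 cm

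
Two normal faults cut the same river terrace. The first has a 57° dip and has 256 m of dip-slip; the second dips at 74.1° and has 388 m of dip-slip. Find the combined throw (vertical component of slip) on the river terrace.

throw_A = 256 × sin(57°) = 214.7 m
throw_B = 388 × sin(74.1°) = 373.2 m
total = 214.7 + 373.2 = 588 m

588 m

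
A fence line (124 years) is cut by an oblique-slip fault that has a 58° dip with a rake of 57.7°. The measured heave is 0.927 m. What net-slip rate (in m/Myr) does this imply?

dip-slip = heave / cos(dip) = 0.927 / cos(58°) = 1.749 m
net slip = dip-slip / sin(rake) = 1.749 / sin(57.7°) = 2.070 m
rate = 2.070 m / 124 years = 0.0167 m/yr = 16700 m/Myr

16700 m/Myr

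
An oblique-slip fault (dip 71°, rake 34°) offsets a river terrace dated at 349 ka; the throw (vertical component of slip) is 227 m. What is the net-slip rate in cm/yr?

0.123 cm/yr

dip-slip = throw / sin(dip) = 227 / sin(71°) = 240.1 m
net slip = dip-slip / sin(rake) = 240.1 / sin(34°) = 429.3 m
rate = 429.3 m / 349 ka = 0.00123 m/yr = 0.123 cm/yr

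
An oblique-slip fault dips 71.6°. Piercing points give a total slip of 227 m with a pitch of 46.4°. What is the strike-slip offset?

157 m

strike-slip = net slip × cos(rake) = 227 m × cos(46.4°) = 157 m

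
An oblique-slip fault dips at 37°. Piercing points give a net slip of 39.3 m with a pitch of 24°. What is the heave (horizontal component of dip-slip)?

12.8 m

dip-slip = net slip × sin(rake) = 39.3 m × sin(24°) = 15.98 m
heave = dip-slip × cos(dip) = 15.98 × cos(37°) = 12.8 m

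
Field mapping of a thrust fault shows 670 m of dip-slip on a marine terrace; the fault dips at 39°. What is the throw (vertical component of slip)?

throw = dip-slip × sin(dip) = 670 m × sin(39°) = 422 m

422 m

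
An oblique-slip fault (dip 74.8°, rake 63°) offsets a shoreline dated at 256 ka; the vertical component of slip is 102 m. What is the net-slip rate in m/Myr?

dip-slip = throw / sin(dip) = 102 / sin(74.8°) = 105.7 m
net slip = dip-slip / sin(rake) = 105.7 / sin(63°) = 118.6 m
rate = 118.6 m / 256 ka = 0.000463 m/yr = 463 m/Myr

463 m/Myr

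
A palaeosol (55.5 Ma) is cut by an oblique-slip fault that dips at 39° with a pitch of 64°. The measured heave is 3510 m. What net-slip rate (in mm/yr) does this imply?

dip-slip = heave / cos(dip) = 3510 / cos(39°) = 4517 m
net slip = dip-slip / sin(rake) = 4517 / sin(64°) = 5025 m
rate = 5025 m / 55.5 Ma = 0.0000905 m/yr = 0.0905 mm/yr

0.0905 mm/yr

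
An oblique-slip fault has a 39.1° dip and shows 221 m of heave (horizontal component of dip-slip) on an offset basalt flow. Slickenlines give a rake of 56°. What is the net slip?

dip-slip = heave / cos(dip) = 221 / cos(39.1°) = 284.8 m
net slip = dip-slip / sin(rake) = 284.8 / sin(56°) = 344 m

344 m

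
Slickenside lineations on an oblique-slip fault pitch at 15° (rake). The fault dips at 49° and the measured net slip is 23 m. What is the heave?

dip-slip = net slip × sin(rake) = 23 m × sin(15°) = 5.953 m
heave = dip-slip × cos(dip) = 5.953 × cos(49°) = 3.91 m

3.91 m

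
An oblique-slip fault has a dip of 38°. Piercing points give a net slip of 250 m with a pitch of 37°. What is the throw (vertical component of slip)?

92.6 m

dip-slip = net slip × sin(rake) = 250 m × sin(37°) = 150.5 m
throw = dip-slip × sin(dip) = 150.5 × sin(38°) = 92.6 m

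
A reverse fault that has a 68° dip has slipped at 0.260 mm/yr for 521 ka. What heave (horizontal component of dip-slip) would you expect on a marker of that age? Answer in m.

dip-slip = rate × time = 0.260 mm/yr × 521 ka = 135.5 m
heave = dip-slip × cos(dip) = 135.5 × cos(68°) = 50.7 m

50.7 m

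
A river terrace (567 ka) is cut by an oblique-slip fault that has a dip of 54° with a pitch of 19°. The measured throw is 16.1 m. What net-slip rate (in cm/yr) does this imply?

dip-slip = throw / sin(dip) = 16.1 / sin(54°) = 19.90 m
net slip = dip-slip / sin(rake) = 19.90 / sin(19°) = 61.13 m
rate = 61.13 m / 567 ka = 0.000108 m/yr = 0.0108 cm/yr

0.0108 cm/yr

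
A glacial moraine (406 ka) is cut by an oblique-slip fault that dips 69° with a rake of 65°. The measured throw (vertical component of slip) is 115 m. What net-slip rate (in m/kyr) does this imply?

dip-slip = throw / sin(dip) = 115 / sin(69°) = 123.2 m
net slip = dip-slip / sin(rake) = 123.2 / sin(65°) = 135.9 m
rate = 135.9 m / 406 ka = 0.000335 m/yr = 0.335 m/kyr

0.335 m/kyr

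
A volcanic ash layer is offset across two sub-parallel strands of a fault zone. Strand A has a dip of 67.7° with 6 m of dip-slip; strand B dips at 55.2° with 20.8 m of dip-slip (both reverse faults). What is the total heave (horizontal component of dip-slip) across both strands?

14.1 m

heave_A = 6 × cos(67.7°) = 2.277 m
heave_B = 20.8 × cos(55.2°) = 11.87 m
total = 2.277 + 11.87 = 14.1 m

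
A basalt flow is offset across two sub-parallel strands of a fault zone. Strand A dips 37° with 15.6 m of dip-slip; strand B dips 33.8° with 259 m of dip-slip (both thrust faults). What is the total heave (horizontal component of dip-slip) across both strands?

heave_A = 15.6 × cos(37°) = 12.46 m
heave_B = 259 × cos(33.8°) = 215.2 m
total = 12.46 + 215.2 = 228 m

228 m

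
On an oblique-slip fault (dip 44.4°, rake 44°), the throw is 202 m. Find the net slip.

416 m

dip-slip = throw / sin(dip) = 202 / sin(44.4°) = 288.7 m
net slip = dip-slip / sin(rake) = 288.7 / sin(44°) = 416 m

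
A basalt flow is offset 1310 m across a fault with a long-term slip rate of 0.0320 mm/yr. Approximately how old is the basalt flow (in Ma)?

age = offset / rate = 1310 m / (0.0320 mm/yr) = 4.09e+07 yr = 40.9 Ma

40.9 Ma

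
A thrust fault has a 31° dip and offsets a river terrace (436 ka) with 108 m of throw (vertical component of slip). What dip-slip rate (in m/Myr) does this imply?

481 m/Myr

dip-slip = throw / sin(dip) = 108 m / sin(31°) = 209.7 m
rate = 209.7 m / 436 ka = 0.000481 m/yr = 481 m/Myr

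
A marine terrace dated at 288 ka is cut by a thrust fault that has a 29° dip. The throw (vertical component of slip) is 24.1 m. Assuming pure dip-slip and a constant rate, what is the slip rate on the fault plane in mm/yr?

dip-slip = throw / sin(dip) = 24.1 m / sin(29°) = 49.71 m
rate = 49.71 m / 288 ka = 0.000173 m/yr = 0.173 mm/yr

0.173 mm/yr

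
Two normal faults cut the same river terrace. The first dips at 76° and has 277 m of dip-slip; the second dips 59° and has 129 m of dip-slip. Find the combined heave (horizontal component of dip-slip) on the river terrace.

133 m

heave_A = 277 × cos(76°) = 67.01 m
heave_B = 129 × cos(59°) = 66.44 m
total = 67.01 + 66.44 = 133 m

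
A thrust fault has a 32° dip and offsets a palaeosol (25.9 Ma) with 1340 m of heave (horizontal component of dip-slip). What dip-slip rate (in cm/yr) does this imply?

0.00610 cm/yr

dip-slip = heave / cos(dip) = 1340 m / cos(32°) = 1580 m
rate = 1580 m / 25.9 Ma = 0.0000610 m/yr = 0.00610 cm/yr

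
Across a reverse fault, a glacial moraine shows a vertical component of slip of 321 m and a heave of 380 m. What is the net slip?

net slip = √(throw² + heave²) = √(321² + 380²) = 497 m

497 m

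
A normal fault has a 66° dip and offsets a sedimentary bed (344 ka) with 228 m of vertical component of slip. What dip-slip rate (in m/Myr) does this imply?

726 m/Myr

dip-slip = throw / sin(dip) = 228 m / sin(66°) = 249.6 m
rate = 249.6 m / 344 ka = 0.000726 m/yr = 726 m/Myr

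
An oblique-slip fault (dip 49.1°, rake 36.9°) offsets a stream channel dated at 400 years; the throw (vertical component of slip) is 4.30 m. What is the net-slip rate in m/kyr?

23.7 m/kyr

dip-slip = throw / sin(dip) = 4.30 / sin(49.1°) = 5.689 m
net slip = dip-slip / sin(rake) = 5.689 / sin(36.9°) = 9.475 m
rate = 9.475 m / 400 years = 0.0237 m/yr = 23.7 m/kyr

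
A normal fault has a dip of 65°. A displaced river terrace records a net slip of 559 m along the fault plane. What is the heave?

heave = dip-slip × cos(dip) = 559 m × cos(65°) = 236 m

236 m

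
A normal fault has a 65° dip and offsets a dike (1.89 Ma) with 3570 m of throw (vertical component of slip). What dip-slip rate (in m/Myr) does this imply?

2080 m/Myr

dip-slip = throw / sin(dip) = 3570 m / sin(65°) = 3939 m
rate = 3939 m / 1.89 Ma = 0.00208 m/yr = 2080 m/Myr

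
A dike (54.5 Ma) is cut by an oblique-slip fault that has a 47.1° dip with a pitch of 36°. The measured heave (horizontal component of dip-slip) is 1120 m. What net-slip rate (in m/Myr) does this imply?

dip-slip = heave / cos(dip) = 1120 / cos(47.1°) = 1645 m
net slip = dip-slip / sin(rake) = 1645 / sin(36°) = 2799 m
rate = 2799 m / 54.5 Ma = 0.0000514 m/yr = 51.4 m/Myr

51.4 m/Myr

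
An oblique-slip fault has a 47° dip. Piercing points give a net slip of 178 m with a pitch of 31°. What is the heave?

dip-slip = net slip × sin(rake) = 178 m × sin(31°) = 91.68 m
heave = dip-slip × cos(dip) = 91.68 × cos(47°) = 62.5 m

62.5 m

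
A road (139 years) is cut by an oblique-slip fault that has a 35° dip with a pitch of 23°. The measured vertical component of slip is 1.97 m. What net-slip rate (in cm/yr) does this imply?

6.32 cm/yr

dip-slip = throw / sin(dip) = 1.97 / sin(35°) = 3.435 m
net slip = dip-slip / sin(rake) = 3.435 / sin(23°) = 8.790 m
rate = 8.790 m / 139 years = 0.0632 m/yr = 6.32 cm/yr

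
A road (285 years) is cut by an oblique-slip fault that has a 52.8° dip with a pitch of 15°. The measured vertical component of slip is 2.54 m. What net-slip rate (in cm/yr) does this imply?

4.32 cm/yr

dip-slip = throw / sin(dip) = 2.54 / sin(52.8°) = 3.189 m
net slip = dip-slip / sin(rake) = 3.189 / sin(15°) = 12.32 m
rate = 12.32 m / 285 years = 0.0432 m/yr = 4.32 cm/yr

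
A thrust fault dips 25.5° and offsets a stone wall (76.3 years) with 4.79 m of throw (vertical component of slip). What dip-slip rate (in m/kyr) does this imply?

dip-slip = throw / sin(dip) = 4.79 m / sin(25.5°) = 11.13 m
rate = 11.13 m / 76.3 years = 0.146 m/yr = 146 m/kyr

146 m/kyr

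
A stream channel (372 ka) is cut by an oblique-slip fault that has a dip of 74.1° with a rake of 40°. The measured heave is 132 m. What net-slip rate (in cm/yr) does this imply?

dip-slip = heave / cos(dip) = 132 / cos(74.1°) = 481.8 m
net slip = dip-slip / sin(rake) = 481.8 / sin(40°) = 749.6 m
rate = 749.6 m / 372 ka = 0.00202 m/yr = 0.202 cm/yr

0.202 cm/yr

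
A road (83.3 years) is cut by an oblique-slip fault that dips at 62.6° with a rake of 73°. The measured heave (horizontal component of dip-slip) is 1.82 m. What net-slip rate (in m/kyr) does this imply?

dip-slip = heave / cos(dip) = 1.82 / cos(62.6°) = 3.955 m
net slip = dip-slip / sin(rake) = 3.955 / sin(73°) = 4.136 m
rate = 4.136 m / 83.3 years = 0.0496 m/yr = 49.6 m/kyr

49.6 m/kyr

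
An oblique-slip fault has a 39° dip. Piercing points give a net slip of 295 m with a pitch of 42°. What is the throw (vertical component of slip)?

dip-slip = net slip × sin(rake) = 295 m × sin(42°) = 197.4 m
throw = dip-slip × sin(dip) = 197.4 × sin(39°) = 124 m

124 m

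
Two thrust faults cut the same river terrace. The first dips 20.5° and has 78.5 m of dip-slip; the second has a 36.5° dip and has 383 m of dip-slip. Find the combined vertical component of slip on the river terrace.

throw_A = 78.5 × sin(20.5°) = 27.49 m
throw_B = 383 × sin(36.5°) = 227.8 m
total = 27.49 + 227.8 = 255 m

255 m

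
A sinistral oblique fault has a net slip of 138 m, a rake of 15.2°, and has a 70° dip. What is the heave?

dip-slip = net slip × sin(rake) = 138 m × sin(15.2°) = 36.18 m
heave = dip-slip × cos(dip) = 36.18 × cos(70°) = 12.4 m

12.4 m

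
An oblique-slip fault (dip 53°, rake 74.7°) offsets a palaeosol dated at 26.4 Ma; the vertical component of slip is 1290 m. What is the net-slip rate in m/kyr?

dip-slip = throw / sin(dip) = 1290 / sin(53°) = 1615 m
net slip = dip-slip / sin(rake) = 1615 / sin(74.7°) = 1675 m
rate = 1675 m / 26.4 Ma = 0.0000634 m/yr = 0.0634 m/kyr

0.0634 m/kyr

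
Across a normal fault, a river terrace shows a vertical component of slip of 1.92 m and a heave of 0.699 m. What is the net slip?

2.04 m

net slip = √(throw² + heave²) = √(1.92² + 0.699²) = 2.04 m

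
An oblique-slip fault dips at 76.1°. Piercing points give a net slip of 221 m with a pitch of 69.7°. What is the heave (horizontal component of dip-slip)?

dip-slip = net slip × sin(rake) = 221 m × sin(69.7°) = 207.3 m
heave = dip-slip × cos(dip) = 207.3 × cos(76.1°) = 49.8 m

49.8 m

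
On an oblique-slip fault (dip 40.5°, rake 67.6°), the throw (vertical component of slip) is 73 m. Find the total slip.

122 m

dip-slip = throw / sin(dip) = 73 / sin(40.5°) = 112.4 m
net slip = dip-slip / sin(rake) = 112.4 / sin(67.6°) = 122 m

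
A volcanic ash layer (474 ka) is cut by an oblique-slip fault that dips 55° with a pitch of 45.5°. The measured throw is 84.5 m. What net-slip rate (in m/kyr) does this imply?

dip-slip = throw / sin(dip) = 84.5 / sin(55°) = 103.2 m
net slip = dip-slip / sin(rake) = 103.2 / sin(45.5°) = 144.6 m
rate = 144.6 m / 474 ka = 0.000305 m/yr = 0.305 m/kyr

0.305 m/kyr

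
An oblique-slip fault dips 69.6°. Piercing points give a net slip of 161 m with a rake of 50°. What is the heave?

dip-slip = net slip × sin(rake) = 161 m × sin(50°) = 123.3 m
heave = dip-slip × cos(dip) = 123.3 × cos(69.6°) = 43 m

43 m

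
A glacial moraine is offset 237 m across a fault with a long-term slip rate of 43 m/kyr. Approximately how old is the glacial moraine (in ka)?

age = offset / rate = 237 m / (43 m/kyr) = 5510 yr = 5.51 ka

5.51 ka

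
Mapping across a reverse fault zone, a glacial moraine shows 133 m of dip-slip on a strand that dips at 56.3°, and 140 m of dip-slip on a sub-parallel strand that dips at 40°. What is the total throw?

201 m

throw_A = 133 × sin(56.3°) = 110.6 m
throw_B = 140 × sin(40°) = 89.99 m
total = 110.6 + 89.99 = 201 m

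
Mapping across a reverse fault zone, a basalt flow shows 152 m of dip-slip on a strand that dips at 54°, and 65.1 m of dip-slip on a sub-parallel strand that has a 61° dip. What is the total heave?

121 m

heave_A = 152 × cos(54°) = 89.34 m
heave_B = 65.1 × cos(61°) = 31.56 m
total = 89.34 + 31.56 = 121 m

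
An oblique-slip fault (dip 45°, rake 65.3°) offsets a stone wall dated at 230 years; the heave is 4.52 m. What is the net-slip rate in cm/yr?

3.06 cm/yr

dip-slip = heave / cos(dip) = 4.52 / cos(45°) = 6.392 m
net slip = dip-slip / sin(rake) = 6.392 / sin(65.3°) = 7.036 m
rate = 7.036 m / 230 years = 0.0306 m/yr = 3.06 cm/yr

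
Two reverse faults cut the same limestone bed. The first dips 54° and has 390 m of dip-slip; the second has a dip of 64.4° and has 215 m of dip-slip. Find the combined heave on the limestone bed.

322 m

heave_A = 390 × cos(54°) = 229.2 m
heave_B = 215 × cos(64.4°) = 92.90 m
total = 229.2 + 92.90 = 322 m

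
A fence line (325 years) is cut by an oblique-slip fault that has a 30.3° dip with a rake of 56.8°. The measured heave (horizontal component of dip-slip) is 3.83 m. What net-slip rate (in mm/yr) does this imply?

16.3 mm/yr

dip-slip = heave / cos(dip) = 3.83 / cos(30.3°) = 4.436 m
net slip = dip-slip / sin(rake) = 4.436 / sin(56.8°) = 5.301 m
rate = 5.301 m / 325 years = 0.0163 m/yr = 16.3 mm/yr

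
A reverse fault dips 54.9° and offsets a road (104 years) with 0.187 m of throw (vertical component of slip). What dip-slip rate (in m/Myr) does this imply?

2200 m/Myr

dip-slip = throw / sin(dip) = 0.187 m / sin(54.9°) = 0.2286 m
rate = 0.2286 m / 104 years = 0.00220 m/yr = 2200 m/Myr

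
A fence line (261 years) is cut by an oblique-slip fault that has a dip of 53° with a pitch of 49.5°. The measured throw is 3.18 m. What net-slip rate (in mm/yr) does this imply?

dip-slip = throw / sin(dip) = 3.18 / sin(53°) = 3.982 m
net slip = dip-slip / sin(rake) = 3.982 / sin(49.5°) = 5.236 m
rate = 5.236 m / 261 years = 0.0201 m/yr = 20.1 mm/yr

20.1 mm/yr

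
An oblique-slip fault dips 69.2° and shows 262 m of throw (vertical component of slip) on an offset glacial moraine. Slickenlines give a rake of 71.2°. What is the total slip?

296 m

dip-slip = throw / sin(dip) = 262 / sin(69.2°) = 280.3 m
net slip = dip-slip / sin(rake) = 280.3 / sin(71.2°) = 296 m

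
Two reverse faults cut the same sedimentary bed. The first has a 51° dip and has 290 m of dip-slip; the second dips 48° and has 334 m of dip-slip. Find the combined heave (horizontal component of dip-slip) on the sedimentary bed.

406 m

heave_A = 290 × cos(51°) = 182.5 m
heave_B = 334 × cos(48°) = 223.5 m
total = 182.5 + 223.5 = 406 m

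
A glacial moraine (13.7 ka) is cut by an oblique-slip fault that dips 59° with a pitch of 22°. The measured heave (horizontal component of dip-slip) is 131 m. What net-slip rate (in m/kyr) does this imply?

dip-slip = heave / cos(dip) = 131 / cos(59°) = 254.4 m
net slip = dip-slip / sin(rake) = 254.4 / sin(22°) = 679 m
rate = 679 m / 13.7 ka = 0.0496 m/yr = 49.6 m/kyr

49.6 m/kyr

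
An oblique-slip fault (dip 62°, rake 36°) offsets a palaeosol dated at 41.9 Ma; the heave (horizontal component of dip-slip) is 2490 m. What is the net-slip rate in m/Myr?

215 m/Myr

dip-slip = heave / cos(dip) = 2490 / cos(62°) = 5304 m
net slip = dip-slip / sin(rake) = 5304 / sin(36°) = 9023 m
rate = 9023 m / 41.9 Ma = 0.000215 m/yr = 215 m/Myr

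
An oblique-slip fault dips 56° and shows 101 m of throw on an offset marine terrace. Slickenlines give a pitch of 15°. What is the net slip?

471 m

dip-slip = throw / sin(dip) = 101 / sin(56°) = 121.8 m
net slip = dip-slip / sin(rake) = 121.8 / sin(15°) = 471 m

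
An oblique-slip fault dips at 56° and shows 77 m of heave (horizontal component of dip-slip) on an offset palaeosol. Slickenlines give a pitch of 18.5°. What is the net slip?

dip-slip = heave / cos(dip) = 77 / cos(56°) = 137.7 m
net slip = dip-slip / sin(rake) = 137.7 / sin(18.5°) = 434 m

434 m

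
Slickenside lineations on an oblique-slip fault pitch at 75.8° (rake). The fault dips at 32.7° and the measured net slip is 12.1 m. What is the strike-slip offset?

2.97 m

strike-slip = net slip × cos(rake) = 12.1 m × cos(75.8°) = 2.97 m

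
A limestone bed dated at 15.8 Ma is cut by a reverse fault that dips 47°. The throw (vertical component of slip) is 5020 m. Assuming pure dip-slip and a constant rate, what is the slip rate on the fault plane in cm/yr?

dip-slip = throw / sin(dip) = 5020 m / sin(47°) = 6864 m
rate = 6864 m / 15.8 Ma = 0.000434 m/yr = 0.0434 cm/yr

0.0434 cm/yr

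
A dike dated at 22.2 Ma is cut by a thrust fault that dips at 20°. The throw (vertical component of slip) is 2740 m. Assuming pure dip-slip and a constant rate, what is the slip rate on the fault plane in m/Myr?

dip-slip = throw / sin(dip) = 2740 m / sin(20°) = 8011 m
rate = 8011 m / 22.2 Ma = 0.000361 m/yr = 361 m/Myr

361 m/Myr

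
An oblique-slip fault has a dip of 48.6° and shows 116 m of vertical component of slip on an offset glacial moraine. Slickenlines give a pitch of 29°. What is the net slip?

319 m

dip-slip = throw / sin(dip) = 116 / sin(48.6°) = 154.6 m
net slip = dip-slip / sin(rake) = 154.6 / sin(29°) = 319 m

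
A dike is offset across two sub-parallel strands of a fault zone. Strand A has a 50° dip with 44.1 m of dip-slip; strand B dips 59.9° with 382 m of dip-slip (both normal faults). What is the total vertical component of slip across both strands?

throw_A = 44.1 × sin(50°) = 33.78 m
throw_B = 382 × sin(59.9°) = 330.5 m
total = 33.78 + 330.5 = 364 m

364 m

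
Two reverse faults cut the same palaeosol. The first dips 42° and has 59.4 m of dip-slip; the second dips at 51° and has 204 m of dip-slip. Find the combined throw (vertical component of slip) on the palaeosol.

throw_A = 59.4 × sin(42°) = 39.75 m
throw_B = 204 × sin(51°) = 158.5 m
total = 39.75 + 158.5 = 198 m

198 m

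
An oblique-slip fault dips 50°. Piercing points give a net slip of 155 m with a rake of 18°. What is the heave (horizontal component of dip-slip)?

30.8 m

dip-slip = net slip × sin(rake) = 155 m × sin(18°) = 47.90 m
heave = dip-slip × cos(dip) = 47.90 × cos(50°) = 30.8 m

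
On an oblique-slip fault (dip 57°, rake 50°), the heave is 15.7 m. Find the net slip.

37.6 m

dip-slip = heave / cos(dip) = 15.7 / cos(57°) = 28.83 m
net slip = dip-slip / sin(rake) = 28.83 / sin(50°) = 37.6 m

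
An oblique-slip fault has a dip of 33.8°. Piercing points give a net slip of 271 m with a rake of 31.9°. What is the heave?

119 m

dip-slip = net slip × sin(rake) = 271 m × sin(31.9°) = 143.2 m
heave = dip-slip × cos(dip) = 143.2 × cos(33.8°) = 119 m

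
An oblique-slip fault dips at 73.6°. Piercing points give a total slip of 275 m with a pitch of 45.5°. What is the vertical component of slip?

dip-slip = net slip × sin(rake) = 275 m × sin(45.5°) = 196.1 m
throw = dip-slip × sin(dip) = 196.1 × sin(73.6°) = 188 m

188 m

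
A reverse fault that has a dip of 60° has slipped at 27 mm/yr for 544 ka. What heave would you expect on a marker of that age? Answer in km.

7.34 km

dip-slip = rate × time = 27 mm/yr × 544 ka = 14690 m
heave = dip-slip × cos(dip) = 14690 × cos(60°) = 7340 m = 7.34 km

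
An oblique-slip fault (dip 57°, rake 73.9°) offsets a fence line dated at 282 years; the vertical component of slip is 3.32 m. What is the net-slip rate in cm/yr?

dip-slip = throw / sin(dip) = 3.32 / sin(57°) = 3.959 m
net slip = dip-slip / sin(rake) = 3.959 / sin(73.9°) = 4.120 m
rate = 4.120 m / 282 years = 0.0146 m/yr = 1.46 cm/yr

1.46 cm/yr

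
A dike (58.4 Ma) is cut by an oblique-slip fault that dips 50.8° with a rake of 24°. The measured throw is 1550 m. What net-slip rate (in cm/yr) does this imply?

dip-slip = throw / sin(dip) = 1550 / sin(50.8°) = 2000 m
net slip = dip-slip / sin(rake) = 2000 / sin(24°) = 4918 m
rate = 4918 m / 58.4 Ma = 0.0000842 m/yr = 0.00842 cm/yr

0.00842 cm/yr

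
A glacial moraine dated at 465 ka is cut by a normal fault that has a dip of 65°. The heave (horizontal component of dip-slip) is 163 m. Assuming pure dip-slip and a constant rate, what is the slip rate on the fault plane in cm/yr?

dip-slip = heave / cos(dip) = 163 m / cos(65°) = 385.7 m
rate = 385.7 m / 465 ka = 0.000829 m/yr = 0.0829 cm/yr

0.0829 cm/yr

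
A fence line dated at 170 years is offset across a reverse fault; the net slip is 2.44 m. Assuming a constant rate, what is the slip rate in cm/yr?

rate = 2.44 m / 170 years = 0.0144 m/yr = 1.44 cm/yr

1.44 cm/yr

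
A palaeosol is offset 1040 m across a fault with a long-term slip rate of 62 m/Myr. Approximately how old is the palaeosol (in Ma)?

16.8 Ma

age = offset / rate = 1040 m / (62 m/Myr) = 1.68e+07 yr = 16.8 Ma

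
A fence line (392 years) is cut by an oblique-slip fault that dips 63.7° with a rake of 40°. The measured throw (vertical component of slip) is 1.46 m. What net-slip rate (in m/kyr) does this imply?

dip-slip = throw / sin(dip) = 1.46 / sin(63.7°) = 1.629 m
net slip = dip-slip / sin(rake) = 1.629 / sin(40°) = 2.534 m
rate = 2.534 m / 392 years = 0.00646 m/yr = 6.46 m/kyr

6.46 m/kyr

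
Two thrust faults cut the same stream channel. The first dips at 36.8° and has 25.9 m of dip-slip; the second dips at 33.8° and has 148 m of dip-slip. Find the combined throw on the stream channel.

97.8 m

throw_A = 25.9 × sin(36.8°) = 15.51 m
throw_B = 148 × sin(33.8°) = 82.33 m
total = 15.51 + 82.33 = 97.8 m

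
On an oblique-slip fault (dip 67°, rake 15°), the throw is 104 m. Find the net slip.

dip-slip = throw / sin(dip) = 104 / sin(67°) = 113 m
net slip = dip-slip / sin(rake) = 113 / sin(15°) = 437 m

437 m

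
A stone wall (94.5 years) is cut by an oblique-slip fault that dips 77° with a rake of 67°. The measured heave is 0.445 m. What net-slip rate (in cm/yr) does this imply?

dip-slip = heave / cos(dip) = 0.445 / cos(77°) = 1.978 m
net slip = dip-slip / sin(rake) = 1.978 / sin(67°) = 2.149 m
rate = 2.149 m / 94.5 years = 0.0227 m/yr = 2.27 cm/yr

2.27 cm/yr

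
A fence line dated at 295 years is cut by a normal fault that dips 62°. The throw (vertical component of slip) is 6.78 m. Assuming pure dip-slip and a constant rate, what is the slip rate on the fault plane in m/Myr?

dip-slip = throw / sin(dip) = 6.78 m / sin(62°) = 7.679 m
rate = 7.679 m / 295 years = 0.0260 m/yr = 26000 m/Myr

26000 m/Myr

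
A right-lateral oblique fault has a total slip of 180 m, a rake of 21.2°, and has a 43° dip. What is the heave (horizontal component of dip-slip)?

dip-slip = net slip × sin(rake) = 180 m × sin(21.2°) = 65.09 m
heave = dip-slip × cos(dip) = 65.09 × cos(43°) = 47.6 m

47.6 m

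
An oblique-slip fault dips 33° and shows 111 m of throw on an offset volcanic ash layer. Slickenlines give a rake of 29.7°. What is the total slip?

411 m

dip-slip = throw / sin(dip) = 111 / sin(33°) = 203.8 m
net slip = dip-slip / sin(rake) = 203.8 / sin(29.7°) = 411 m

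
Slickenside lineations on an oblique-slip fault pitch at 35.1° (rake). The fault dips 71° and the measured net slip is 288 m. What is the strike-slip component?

strike-slip = net slip × cos(rake) = 288 m × cos(35.1°) = 236 m

236 m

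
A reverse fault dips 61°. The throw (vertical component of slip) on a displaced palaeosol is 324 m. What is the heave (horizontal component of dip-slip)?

180 m

heave = throw / tan(dip) = 324 / tan(61°) = 180 m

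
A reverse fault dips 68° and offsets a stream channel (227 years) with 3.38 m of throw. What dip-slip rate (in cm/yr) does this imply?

dip-slip = throw / sin(dip) = 3.38 m / sin(68°) = 3.645 m
rate = 3.645 m / 227 years = 0.0161 m/yr = 1.61 cm/yr

1.61 cm/yr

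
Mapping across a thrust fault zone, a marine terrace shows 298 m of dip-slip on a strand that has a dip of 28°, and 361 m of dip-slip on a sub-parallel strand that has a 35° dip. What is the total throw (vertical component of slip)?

throw_A = 298 × sin(28°) = 139.9 m
throw_B = 361 × sin(35°) = 207.1 m
total = 139.9 + 207.1 = 347 m

347 m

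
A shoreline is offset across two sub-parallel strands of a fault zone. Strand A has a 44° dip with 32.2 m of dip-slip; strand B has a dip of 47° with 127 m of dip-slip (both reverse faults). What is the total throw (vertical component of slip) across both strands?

throw_A = 32.2 × sin(44°) = 22.37 m
throw_B = 127 × sin(47°) = 92.88 m
total = 22.37 + 92.88 = 115 m

115 m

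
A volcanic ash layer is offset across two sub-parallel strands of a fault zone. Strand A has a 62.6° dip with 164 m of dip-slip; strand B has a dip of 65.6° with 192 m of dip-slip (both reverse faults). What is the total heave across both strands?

heave_A = 164 × cos(62.6°) = 75.47 m
heave_B = 192 × cos(65.6°) = 79.32 m
total = 75.47 + 79.32 = 155 m

155 m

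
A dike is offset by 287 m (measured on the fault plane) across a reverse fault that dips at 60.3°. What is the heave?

heave = dip-slip × cos(dip) = 287 m × cos(60.3°) = 142 m

142 m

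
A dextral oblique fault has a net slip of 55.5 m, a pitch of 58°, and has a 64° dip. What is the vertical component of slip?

dip-slip = net slip × sin(rake) = 55.5 m × sin(58°) = 47.07 m
throw = dip-slip × sin(dip) = 47.07 × sin(64°) = 42.3 m

42.3 m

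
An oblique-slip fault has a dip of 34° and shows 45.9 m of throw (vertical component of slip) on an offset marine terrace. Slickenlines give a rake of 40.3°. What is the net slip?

127 m

dip-slip = throw / sin(dip) = 45.9 / sin(34°) = 82.08 m
net slip = dip-slip / sin(rake) = 82.08 / sin(40.3°) = 127 m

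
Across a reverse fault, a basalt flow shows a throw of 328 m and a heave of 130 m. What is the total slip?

net slip = √(throw² + heave²) = √(328² + 130²) = 353 m

353 m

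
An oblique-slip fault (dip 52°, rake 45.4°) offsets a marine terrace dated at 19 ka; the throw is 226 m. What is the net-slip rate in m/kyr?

dip-slip = throw / sin(dip) = 226 / sin(52°) = 286.8 m
net slip = dip-slip / sin(rake) = 286.8 / sin(45.4°) = 402.8 m
rate = 402.8 m / 19 ka = 0.0212 m/yr = 21.2 m/kyr

21.2 m/kyr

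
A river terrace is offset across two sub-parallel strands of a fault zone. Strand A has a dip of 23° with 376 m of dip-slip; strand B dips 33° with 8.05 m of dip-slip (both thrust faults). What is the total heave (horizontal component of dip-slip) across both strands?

heave_A = 376 × cos(23°) = 346.1 m
heave_B = 8.05 × cos(33°) = 6.751 m
total = 346.1 + 6.751 = 353 m

353 m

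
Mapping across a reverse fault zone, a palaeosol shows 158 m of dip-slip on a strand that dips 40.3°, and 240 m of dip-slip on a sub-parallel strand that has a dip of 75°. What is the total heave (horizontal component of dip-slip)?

183 m

heave_A = 158 × cos(40.3°) = 120.5 m
heave_B = 240 × cos(75°) = 62.12 m
total = 120.5 + 62.12 = 183 m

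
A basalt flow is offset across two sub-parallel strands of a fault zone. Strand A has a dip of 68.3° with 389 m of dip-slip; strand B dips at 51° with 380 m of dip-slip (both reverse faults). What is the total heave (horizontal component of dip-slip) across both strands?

383 m

heave_A = 389 × cos(68.3°) = 143.8 m
heave_B = 380 × cos(51°) = 239.1 m
total = 143.8 + 239.1 = 383 m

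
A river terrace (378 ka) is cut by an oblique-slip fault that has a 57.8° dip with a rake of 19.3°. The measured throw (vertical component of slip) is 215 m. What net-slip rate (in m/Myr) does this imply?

2030 m/Myr

dip-slip = throw / sin(dip) = 215 / sin(57.8°) = 254.1 m
net slip = dip-slip / sin(rake) = 254.1 / sin(19.3°) = 768.7 m
rate = 768.7 m / 378 ka = 0.00203 m/yr = 2030 m/Myr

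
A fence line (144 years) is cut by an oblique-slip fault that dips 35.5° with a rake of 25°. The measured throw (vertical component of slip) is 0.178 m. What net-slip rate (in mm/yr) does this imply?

5.04 mm/yr

dip-slip = throw / sin(dip) = 0.178 / sin(35.5°) = 0.3065 m
net slip = dip-slip / sin(rake) = 0.3065 / sin(25°) = 0.7253 m
rate = 0.7253 m / 144 years = 0.00504 m/yr = 5.04 mm/yr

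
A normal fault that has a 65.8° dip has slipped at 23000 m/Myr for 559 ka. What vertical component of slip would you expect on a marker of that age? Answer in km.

11.7 km

dip-slip = rate × time = 23000 m/Myr × 559 ka = 12860 m
throw = dip-slip × sin(dip) = 12860 × sin(65.8°) = 11700 m = 11.7 km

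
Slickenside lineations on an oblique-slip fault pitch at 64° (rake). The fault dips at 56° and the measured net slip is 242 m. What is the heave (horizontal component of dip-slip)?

dip-slip = net slip × sin(rake) = 242 m × sin(64°) = 217.5 m
heave = dip-slip × cos(dip) = 217.5 × cos(56°) = 122 m

122 m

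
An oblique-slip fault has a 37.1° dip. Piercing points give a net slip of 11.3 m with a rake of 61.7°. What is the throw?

dip-slip = net slip × sin(rake) = 11.3 m × sin(61.7°) = 9.949 m
throw = dip-slip × sin(dip) = 9.949 × sin(37.1°) = 6 m

6 m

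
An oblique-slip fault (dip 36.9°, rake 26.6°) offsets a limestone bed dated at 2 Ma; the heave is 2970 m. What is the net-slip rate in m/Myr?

4150 m/Myr

dip-slip = heave / cos(dip) = 2970 / cos(36.9°) = 3714 m
net slip = dip-slip / sin(rake) = 3714 / sin(26.6°) = 8295 m
rate = 8295 m / 2 Ma = 0.00415 m/yr = 4150 m/Myr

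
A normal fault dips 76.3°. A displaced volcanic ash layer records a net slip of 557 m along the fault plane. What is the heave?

132 m

heave = dip-slip × cos(dip) = 557 m × cos(76.3°) = 132 m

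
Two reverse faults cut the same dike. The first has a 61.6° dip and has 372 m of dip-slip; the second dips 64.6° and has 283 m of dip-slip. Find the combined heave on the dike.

heave_A = 372 × cos(61.6°) = 176.9 m
heave_B = 283 × cos(64.6°) = 121.4 m
total = 176.9 + 121.4 = 298 m

298 m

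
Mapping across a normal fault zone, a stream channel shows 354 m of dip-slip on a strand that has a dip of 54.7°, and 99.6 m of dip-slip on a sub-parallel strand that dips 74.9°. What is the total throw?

385 m

throw_A = 354 × sin(54.7°) = 288.9 m
throw_B = 99.6 × sin(74.9°) = 96.16 m
total = 288.9 + 96.16 = 385 m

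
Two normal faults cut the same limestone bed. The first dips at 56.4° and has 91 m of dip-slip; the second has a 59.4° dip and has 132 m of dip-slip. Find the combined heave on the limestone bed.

heave_A = 91 × cos(56.4°) = 50.36 m
heave_B = 132 × cos(59.4°) = 67.19 m
total = 50.36 + 67.19 = 118 m

118 m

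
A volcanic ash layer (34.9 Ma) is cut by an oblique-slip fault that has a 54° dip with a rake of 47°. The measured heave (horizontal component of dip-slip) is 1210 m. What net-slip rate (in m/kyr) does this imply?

dip-slip = heave / cos(dip) = 1210 / cos(54°) = 2059 m
net slip = dip-slip / sin(rake) = 2059 / sin(47°) = 2815 m
rate = 2815 m / 34.9 Ma = 0.0000807 m/yr = 0.0807 m/kyr

0.0807 m/kyr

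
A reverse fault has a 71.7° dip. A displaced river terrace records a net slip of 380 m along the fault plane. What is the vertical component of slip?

361 m

throw = dip-slip × sin(dip) = 380 m × sin(71.7°) = 361 m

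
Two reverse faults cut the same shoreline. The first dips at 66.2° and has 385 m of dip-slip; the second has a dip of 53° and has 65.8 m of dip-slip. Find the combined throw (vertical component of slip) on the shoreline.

405 m

throw_A = 385 × sin(66.2°) = 352.3 m
throw_B = 65.8 × sin(53°) = 52.55 m
total = 352.3 + 52.55 = 405 m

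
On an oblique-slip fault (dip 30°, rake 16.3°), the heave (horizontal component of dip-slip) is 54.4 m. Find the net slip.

224 m

dip-slip = heave / cos(dip) = 54.4 / cos(30°) = 62.82 m
net slip = dip-slip / sin(rake) = 62.82 / sin(16.3°) = 224 m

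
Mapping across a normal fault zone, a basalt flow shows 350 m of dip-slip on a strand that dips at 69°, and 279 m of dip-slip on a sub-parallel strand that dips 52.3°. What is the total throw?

548 m

throw_A = 350 × sin(69°) = 326.8 m
throw_B = 279 × sin(52.3°) = 220.8 m
total = 326.8 + 220.8 = 548 m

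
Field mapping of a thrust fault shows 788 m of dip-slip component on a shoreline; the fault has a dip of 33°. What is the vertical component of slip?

throw = dip-slip × sin(dip) = 788 m × sin(33°) = 429 m

429 m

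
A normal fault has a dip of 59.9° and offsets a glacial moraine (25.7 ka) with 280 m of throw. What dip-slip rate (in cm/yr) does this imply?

dip-slip = throw / sin(dip) = 280 m / sin(59.9°) = 323.6 m
rate = 323.6 m / 25.7 ka = 0.0126 m/yr = 1.26 cm/yr

1.26 cm/yr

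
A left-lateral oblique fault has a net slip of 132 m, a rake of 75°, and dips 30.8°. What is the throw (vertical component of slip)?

65.3 m

dip-slip = net slip × sin(rake) = 132 m × sin(75°) = 127.5 m
throw = dip-slip × sin(dip) = 127.5 × sin(30.8°) = 65.3 m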